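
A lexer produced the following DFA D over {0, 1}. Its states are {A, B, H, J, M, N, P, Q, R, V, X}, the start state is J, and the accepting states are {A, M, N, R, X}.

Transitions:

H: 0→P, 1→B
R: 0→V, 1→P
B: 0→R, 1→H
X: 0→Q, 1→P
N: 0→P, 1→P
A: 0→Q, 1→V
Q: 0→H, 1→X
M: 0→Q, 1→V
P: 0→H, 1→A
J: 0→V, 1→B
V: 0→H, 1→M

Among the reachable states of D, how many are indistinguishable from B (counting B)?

States {N} cannot be reached from the start state, so discard them.
Initial partition by acceptance: {A,M,R,X} | {B,H,J,P,Q,V}.
Refine {B,H,J,P,Q,V} on symbol 0: members go to different blocks, giving {H,J,P,Q,V} and {B}.
Refine {H,J,P,Q,V} on symbol 1: members go to different blocks, giving {P,Q,V} and {H,J}.
No further refinement is possible. Final partition (4 blocks): {A,M,R,X} | {P,Q,V} | {B} | {H,J}.
The equivalence class containing B is {B}, of size 1.

1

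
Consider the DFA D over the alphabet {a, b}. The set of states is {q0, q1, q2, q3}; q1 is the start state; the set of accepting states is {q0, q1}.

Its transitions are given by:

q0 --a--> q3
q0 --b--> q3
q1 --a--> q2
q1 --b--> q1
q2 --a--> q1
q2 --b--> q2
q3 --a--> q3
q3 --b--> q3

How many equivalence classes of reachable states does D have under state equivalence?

2

States {q0,q3} cannot be reached from the start state, so discard them.
P0 = {q1} | {q2}.
The partition is now stable with 2 blocks: {q1} | {q2}.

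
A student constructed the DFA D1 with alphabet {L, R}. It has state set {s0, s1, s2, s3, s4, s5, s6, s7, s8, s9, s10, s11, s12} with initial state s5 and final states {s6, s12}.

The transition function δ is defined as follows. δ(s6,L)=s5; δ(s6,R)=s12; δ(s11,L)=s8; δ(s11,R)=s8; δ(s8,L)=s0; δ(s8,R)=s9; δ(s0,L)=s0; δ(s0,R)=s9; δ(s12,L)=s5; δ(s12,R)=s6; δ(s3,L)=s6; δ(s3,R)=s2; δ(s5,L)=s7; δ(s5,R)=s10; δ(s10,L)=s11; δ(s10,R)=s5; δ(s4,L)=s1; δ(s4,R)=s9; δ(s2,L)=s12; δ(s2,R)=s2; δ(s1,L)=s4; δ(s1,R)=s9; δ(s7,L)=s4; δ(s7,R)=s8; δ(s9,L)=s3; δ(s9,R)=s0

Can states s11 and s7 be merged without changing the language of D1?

P0 = {s6,s12} | {s0,s1,s2,s3,s4,s5,s7,s8,s9,s10,s11}.
On input L, block {s0,s1,s2,s3,s4,s5,s7,s8,s9,s10,s11} splits into {s0,s1,s4,s5,s7,s8,s9,s10,s11} and {s2,s3}.
Refine {s0,s1,s4,s5,s7,s8,s9,s10,s11} on symbol L: members go to different blocks, giving {s0,s1,s4,s5,s7,s8,s10,s11} and {s9}.
Refine {s0,s1,s4,s5,s7,s8,s10,s11} on symbol R: members go to different blocks, giving {s0,s1,s4,s8} and {s5,s7,s10,s11}.
Split {s5,s7,s10,s11} by δ(·,L) → {s5,s10} and {s7,s11}.
The partition is now stable with 6 blocks: {s6,s12} | {s0,s1,s4,s8} | {s2,s3} | {s9} | {s5,s10} | {s7,s11}.
s11 and s7 lie in the same block of the stable partition, so they are equivalent — no string distinguishes them.

Yes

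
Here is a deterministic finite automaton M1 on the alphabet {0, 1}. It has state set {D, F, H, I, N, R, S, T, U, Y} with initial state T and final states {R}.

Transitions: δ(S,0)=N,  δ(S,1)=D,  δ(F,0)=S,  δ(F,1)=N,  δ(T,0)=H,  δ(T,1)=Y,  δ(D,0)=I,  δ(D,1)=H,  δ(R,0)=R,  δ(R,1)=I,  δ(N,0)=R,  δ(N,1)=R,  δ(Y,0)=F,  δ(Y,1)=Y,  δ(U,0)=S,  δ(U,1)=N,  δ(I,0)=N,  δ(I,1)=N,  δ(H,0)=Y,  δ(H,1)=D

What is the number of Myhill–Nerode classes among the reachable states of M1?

9

Reachable states from the start: {D,F,H,I,N,R,S,T,Y}. Unreachable: {U} — drop them.
Start with accepting vs non-accepting: {R} | {D,F,H,I,N,S,T,Y}.
Refine {D,F,H,I,N,S,T,Y} on symbol 0: members go to different blocks, giving {D,F,H,I,S,T,Y} and {N}.
On input 0, block {D,F,H,I,S,T,Y} splits into {D,F,H,T,Y} and {I,S}.
On input 0, block {D,F,H,T,Y} splits into {H,T,Y} and {D,F}.
On input 0, block {H,T,Y} splits into {H,T} and {Y}.
On input 0, block {H,T} splits into {T} and {H}.
Refine {I,S} on symbol 1: members go to different blocks, giving {I} and {S}.
On input 0, block {D,F} splits into {D} and {F}.
No further refinement is possible. Final partition (9 blocks): {R} | {T} | {N} | {I} | {D} | {Y} | {H} | {S} | {F}.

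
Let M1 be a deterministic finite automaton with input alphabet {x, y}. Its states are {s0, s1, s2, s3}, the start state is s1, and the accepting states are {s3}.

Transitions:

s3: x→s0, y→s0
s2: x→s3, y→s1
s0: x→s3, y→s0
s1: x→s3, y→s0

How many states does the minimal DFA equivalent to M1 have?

First remove the unreachable states {s2}; 3 states remain.
Initial partition by acceptance: {s3} | {s0,s1}.
The partition is now stable with 2 blocks: {s3} | {s0,s1}.

2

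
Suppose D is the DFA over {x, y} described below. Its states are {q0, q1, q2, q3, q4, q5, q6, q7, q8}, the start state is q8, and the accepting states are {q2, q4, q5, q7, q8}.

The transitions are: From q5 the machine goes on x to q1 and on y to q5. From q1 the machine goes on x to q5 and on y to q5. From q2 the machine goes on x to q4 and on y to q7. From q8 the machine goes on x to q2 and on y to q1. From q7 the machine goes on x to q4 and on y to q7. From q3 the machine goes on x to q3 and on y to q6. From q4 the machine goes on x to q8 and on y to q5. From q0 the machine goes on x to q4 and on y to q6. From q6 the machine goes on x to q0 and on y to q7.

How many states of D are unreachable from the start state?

No path from q8 leads to q0, q3, q6; the other 6 states are all reachable.

3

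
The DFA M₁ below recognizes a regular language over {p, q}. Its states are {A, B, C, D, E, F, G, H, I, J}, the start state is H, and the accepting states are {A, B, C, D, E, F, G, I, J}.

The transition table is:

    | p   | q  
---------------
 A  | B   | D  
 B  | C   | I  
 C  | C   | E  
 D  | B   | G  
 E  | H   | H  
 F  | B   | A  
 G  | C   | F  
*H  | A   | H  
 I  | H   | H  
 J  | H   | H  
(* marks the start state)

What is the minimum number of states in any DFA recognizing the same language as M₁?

4

First remove the unreachable states {J}; 9 states remain.
Initial partition by acceptance: {A,B,C,D,E,F,G,I} | {H}.
Refine {A,B,C,D,E,F,G,I} on symbol p: members go to different blocks, giving {A,B,C,D,F,G} and {E,I}.
Split {A,B,C,D,F,G} by δ(·,q) → {A,D,F,G} and {B,C}.
Stable partition: {A,D,F,G} | {H} | {E,I} | {B,C} — 4 equivalence classes.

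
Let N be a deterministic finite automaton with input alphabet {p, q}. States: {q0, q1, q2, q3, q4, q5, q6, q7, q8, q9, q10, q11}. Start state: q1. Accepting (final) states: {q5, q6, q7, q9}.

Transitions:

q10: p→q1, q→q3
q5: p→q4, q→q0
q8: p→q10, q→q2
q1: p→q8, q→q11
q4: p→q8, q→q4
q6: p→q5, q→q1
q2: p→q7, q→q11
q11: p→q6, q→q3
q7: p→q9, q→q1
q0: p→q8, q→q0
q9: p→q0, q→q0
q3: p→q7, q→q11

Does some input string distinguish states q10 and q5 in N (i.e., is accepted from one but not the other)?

Yes

Start with accepting vs non-accepting: {q5,q6,q7,q9} | {q0,q1,q2,q3,q4,q8,q10,q11}.
Refine {q5,q6,q7,q9} on symbol p: members go to different blocks, giving {q5,q9} and {q6,q7}.
Split {q0,q1,q2,q3,q4,q8,q10,q11} by δ(·,p) → {q0,q1,q4,q8,q10} and {q2,q3,q11}.
Refine {q0,q1,q4,q8,q10} on symbol q: members go to different blocks, giving {q1,q8,q10} and {q0,q4}.
The partition is now stable with 5 blocks: {q5,q9} | {q1,q8,q10} | {q6,q7} | {q2,q3,q11} | {q0,q4}.
q10 and q5 end up in different blocks, so they are distinguishable. For instance, the string 'ε' is accepted from only q5.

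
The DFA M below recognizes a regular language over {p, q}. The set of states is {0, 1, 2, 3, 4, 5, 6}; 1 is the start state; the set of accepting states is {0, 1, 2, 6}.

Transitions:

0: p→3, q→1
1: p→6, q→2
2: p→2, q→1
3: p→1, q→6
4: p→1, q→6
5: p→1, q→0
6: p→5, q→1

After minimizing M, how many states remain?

Reachable states from the start: {0,1,2,3,5,6}. Unreachable: {4} — drop them.
Initial partition by acceptance: {0,1,2,6} | {3,5}.
On input p, block {0,1,2,6} splits into {0,6} and {1,2}.
On input p, block {1,2} splits into {1} and {2}.
No further refinement is possible. Final partition (4 blocks): {0,6} | {3,5} | {1} | {2}.

4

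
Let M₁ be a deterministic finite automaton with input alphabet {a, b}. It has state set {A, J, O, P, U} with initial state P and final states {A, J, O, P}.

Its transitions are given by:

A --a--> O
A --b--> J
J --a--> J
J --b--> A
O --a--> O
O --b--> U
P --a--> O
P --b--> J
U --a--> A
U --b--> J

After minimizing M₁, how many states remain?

4

Every state is reachable, so we keep all 5.
P0 = {A,J,O,P} | {U}.
On input b, block {A,J,O,P} splits into {A,J,P} and {O}.
Refine {A,J,P} on symbol a: members go to different blocks, giving {A,P} and {J}.
The partition is now stable with 4 blocks: {A,P} | {U} | {O} | {J}.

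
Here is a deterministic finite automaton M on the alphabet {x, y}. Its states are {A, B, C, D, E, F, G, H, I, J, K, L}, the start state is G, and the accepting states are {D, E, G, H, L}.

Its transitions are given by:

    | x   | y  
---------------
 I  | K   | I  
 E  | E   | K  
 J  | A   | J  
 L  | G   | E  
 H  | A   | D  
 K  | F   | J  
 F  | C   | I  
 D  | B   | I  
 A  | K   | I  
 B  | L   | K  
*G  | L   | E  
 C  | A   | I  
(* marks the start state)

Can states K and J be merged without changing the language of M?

First remove the unreachable states {B,D,H}; 9 states remain.
Start with accepting vs non-accepting: {E,G,L} | {A,C,F,I,J,K}.
Refine {E,G,L} on symbol y: members go to different blocks, giving {G,L} and {E}.
The partition is now stable with 3 blocks: {G,L} | {A,C,F,I,J,K} | {E}.
K and J lie in the same block of the stable partition, so they are equivalent — no string distinguishes them.

Yes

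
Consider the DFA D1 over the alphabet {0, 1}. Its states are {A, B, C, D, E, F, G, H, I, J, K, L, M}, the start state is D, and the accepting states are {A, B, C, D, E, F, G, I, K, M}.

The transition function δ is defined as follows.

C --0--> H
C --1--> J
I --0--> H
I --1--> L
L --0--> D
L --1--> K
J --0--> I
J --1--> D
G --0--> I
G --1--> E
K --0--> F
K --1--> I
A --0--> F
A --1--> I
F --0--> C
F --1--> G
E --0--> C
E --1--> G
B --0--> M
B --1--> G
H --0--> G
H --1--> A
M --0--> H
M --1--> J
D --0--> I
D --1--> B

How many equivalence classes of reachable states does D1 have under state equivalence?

P0 = {A,B,C,D,E,F,G,I,K,M} | {H,J,L}.
On input 0, block {A,B,C,D,E,F,G,I,K,M} splits into {A,B,D,E,F,G,K} and {C,I,M}.
Split {A,B,D,E,F,G,K} by δ(·,0) → {B,D,E,F,G} and {A,K}.
Refine {H,J,L} on symbol 0: members go to different blocks, giving {H,L} and {J}.
Refine {C,I,M} on symbol 1: members go to different blocks, giving {C,M} and {I}.
Refine {B,D,E,F,G} on symbol 0: members go to different blocks, giving {B,E,F} and {D,G}.
Stable partition: {B,E,F} | {H,L} | {C,M} | {A,K} | {J} | {I} | {D,G} — 7 equivalence classes.

7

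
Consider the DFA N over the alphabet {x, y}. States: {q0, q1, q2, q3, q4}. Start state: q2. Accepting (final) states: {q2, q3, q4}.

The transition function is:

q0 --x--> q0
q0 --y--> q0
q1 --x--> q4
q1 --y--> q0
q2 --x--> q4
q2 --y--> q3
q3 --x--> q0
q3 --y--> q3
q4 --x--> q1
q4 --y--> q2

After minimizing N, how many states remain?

5

Every state is reachable, so we keep all 5.
Initial partition by acceptance: {q2,q3,q4} | {q0,q1}.
Refine {q2,q3,q4} on symbol x: members go to different blocks, giving {q3,q4} and {q2}.
On input y, block {q3,q4} splits into {q3} and {q4}.
On input x, block {q0,q1} splits into {q0} and {q1}.
The partition is now stable with 5 blocks: {q3} | {q0} | {q2} | {q4} | {q1}.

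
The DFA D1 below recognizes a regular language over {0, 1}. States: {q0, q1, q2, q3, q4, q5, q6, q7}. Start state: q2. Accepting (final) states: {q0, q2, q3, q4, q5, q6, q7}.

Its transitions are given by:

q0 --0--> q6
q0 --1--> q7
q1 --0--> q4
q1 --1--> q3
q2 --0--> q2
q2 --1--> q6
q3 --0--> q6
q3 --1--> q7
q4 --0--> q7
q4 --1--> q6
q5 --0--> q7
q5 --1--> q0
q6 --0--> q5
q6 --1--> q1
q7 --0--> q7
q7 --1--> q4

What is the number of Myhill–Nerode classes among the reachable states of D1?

7

Start with accepting vs non-accepting: {q0,q2,q3,q4,q5,q6,q7} | {q1}.
Refine {q0,q2,q3,q4,q5,q6,q7} on symbol 1: members go to different blocks, giving {q0,q2,q3,q4,q5,q7} and {q6}.
Split {q0,q2,q3,q4,q5,q7} by δ(·,0) → {q2,q4,q5,q7} and {q0,q3}.
Split {q2,q4,q5,q7} by δ(·,1) → {q2,q4} and {q5} and {q7}.
On input 0, block {q2,q4} splits into {q2} and {q4}.
The partition is now stable with 7 blocks: {q2} | {q1} | {q6} | {q0,q3} | {q5} | {q7} | {q4}.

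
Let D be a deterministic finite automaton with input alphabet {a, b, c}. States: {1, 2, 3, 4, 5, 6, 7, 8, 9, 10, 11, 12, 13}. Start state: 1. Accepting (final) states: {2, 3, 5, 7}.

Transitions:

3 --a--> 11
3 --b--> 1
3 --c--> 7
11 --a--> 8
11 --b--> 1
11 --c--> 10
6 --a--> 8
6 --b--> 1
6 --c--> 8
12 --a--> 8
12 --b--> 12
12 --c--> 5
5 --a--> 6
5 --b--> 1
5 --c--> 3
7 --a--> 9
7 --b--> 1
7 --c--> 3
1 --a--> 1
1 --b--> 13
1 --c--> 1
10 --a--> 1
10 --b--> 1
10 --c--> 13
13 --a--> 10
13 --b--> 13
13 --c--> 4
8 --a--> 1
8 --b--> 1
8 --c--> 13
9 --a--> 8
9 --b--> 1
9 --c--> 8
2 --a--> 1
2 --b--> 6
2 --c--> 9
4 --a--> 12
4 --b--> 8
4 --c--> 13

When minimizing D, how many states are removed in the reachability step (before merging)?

BFS from 1 reaches {1, 3, 4, 5, 6, 7, 8, 9, 10, 11, 12, 13}; the 1 state(s) 2 are never visited.

1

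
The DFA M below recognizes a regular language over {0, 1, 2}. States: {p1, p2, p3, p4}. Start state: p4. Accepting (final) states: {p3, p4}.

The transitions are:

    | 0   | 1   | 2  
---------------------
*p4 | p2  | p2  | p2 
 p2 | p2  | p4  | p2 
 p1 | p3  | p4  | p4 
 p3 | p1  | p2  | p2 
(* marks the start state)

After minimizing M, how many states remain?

2

Reachable states from the start: {p2,p4}. Unreachable: {p1,p3} — drop them.
Start with accepting vs non-accepting: {p4} | {p2}.
The partition is now stable with 2 blocks: {p4} | {p2}.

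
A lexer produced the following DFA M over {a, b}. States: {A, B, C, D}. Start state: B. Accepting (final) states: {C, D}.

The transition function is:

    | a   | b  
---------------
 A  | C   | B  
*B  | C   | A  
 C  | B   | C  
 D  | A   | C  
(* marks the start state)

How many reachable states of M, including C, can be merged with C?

1

States {D} cannot be reached from the start state, so discard them.
P0 = {C} | {A,B}.
The partition is now stable with 2 blocks: {C} | {A,B}.
The equivalence class containing C is {C}, of size 1.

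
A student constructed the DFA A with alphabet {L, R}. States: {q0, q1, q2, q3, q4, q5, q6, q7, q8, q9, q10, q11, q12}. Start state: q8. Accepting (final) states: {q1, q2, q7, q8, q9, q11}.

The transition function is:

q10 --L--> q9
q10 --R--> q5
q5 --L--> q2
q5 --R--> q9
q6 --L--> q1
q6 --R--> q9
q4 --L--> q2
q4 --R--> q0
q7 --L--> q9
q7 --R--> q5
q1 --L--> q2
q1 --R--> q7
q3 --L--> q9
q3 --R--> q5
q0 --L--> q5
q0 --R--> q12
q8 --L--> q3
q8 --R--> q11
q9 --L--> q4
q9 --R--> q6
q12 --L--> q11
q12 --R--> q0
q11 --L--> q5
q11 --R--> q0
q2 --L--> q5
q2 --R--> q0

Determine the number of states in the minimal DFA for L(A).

States {q10} cannot be reached from the start state, so discard them.
Initial partition by acceptance: {q1,q2,q7,q8,q9,q11} | {q0,q3,q4,q5,q6,q12}.
On input L, block {q1,q2,q7,q8,q9,q11} splits into {q2,q8,q9,q11} and {q1,q7}.
Split {q2,q8,q9,q11} by δ(·,R) → {q2,q9,q11} and {q8}.
On input L, block {q0,q3,q4,q5,q6,q12} splits into {q3,q4,q5,q12} and {q0} and {q6}.
Split {q2,q9,q11} by δ(·,R) → {q2,q11} and {q9}.
Refine {q3,q4,q5,q12} on symbol L: members go to different blocks, giving {q4,q5,q12} and {q3}.
Split {q4,q5,q12} by δ(·,R) → {q4,q12} and {q5}.
On input L, block {q1,q7} splits into {q1} and {q7}.
Stable partition: {q2,q11} | {q4,q12} | {q1} | {q8} | {q0} | {q6} | {q9} | {q3} | {q5} | {q7} — 10 equivalence classes.

10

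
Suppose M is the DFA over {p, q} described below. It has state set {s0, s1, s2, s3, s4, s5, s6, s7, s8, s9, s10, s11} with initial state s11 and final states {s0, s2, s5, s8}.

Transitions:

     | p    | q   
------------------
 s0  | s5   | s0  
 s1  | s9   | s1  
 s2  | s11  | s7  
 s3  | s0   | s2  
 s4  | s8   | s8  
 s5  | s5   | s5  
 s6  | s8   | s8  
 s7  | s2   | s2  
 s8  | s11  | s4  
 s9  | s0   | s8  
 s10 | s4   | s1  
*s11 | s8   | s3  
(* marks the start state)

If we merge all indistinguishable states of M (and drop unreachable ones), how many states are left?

5

States {s1,s6,s9,s10} cannot be reached from the start state, so discard them.
Initial partition by acceptance: {s0,s2,s5,s8} | {s3,s4,s7,s11}.
Refine {s0,s2,s5,s8} on symbol p: members go to different blocks, giving {s0,s5} and {s2,s8}.
Split {s3,s4,s7,s11} by δ(·,p) → {s4,s7,s11} and {s3}.
On input q, block {s4,s7,s11} splits into {s4,s7} and {s11}.
Stable partition: {s0,s5} | {s4,s7} | {s2,s8} | {s3} | {s11} — 5 equivalence classes.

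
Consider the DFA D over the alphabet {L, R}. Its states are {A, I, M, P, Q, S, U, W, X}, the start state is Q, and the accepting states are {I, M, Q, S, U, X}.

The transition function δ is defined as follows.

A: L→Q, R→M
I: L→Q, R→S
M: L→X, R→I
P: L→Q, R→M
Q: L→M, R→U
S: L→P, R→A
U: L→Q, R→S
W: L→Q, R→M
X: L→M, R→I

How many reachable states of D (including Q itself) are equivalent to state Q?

3

Reachable states from the start: {A,I,M,P,Q,S,U,X}. Unreachable: {W} — drop them.
P0 = {I,M,Q,S,U,X} | {A,P}.
Refine {I,M,Q,S,U,X} on symbol L: members go to different blocks, giving {I,M,Q,U,X} and {S}.
On input R, block {I,M,Q,U,X} splits into {M,Q,X} and {I,U}.
The partition is now stable with 4 blocks: {M,Q,X} | {A,P} | {S} | {I,U}.
The equivalence class containing Q is {M,Q,X}, of size 3.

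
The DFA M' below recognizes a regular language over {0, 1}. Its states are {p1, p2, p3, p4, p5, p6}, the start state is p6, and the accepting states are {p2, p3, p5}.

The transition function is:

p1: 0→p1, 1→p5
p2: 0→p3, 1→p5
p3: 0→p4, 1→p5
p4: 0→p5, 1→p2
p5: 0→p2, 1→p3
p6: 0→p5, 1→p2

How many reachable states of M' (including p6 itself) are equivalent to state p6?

First remove the unreachable states {p1}; 5 states remain.
P0 = {p2,p3,p5} | {p4,p6}.
On input 0, block {p2,p3,p5} splits into {p2,p5} and {p3}.
Refine {p2,p5} on symbol 0: members go to different blocks, giving {p2} and {p5}.
No further refinement is possible. Final partition (4 blocks): {p2} | {p4,p6} | {p3} | {p5}.
State p6 belongs to the block {p4,p6}, which has 2 states.

2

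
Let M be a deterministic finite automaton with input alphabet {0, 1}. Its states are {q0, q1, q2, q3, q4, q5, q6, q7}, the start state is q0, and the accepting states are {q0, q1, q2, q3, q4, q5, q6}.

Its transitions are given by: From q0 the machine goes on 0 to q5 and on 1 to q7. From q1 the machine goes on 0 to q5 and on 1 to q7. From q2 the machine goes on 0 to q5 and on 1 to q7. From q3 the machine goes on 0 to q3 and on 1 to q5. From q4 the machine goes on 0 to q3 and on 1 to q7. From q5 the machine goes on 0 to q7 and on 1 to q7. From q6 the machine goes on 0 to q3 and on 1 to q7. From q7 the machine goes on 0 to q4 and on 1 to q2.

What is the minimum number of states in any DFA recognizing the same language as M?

States {q1,q6} cannot be reached from the start state, so discard them.
Start with accepting vs non-accepting: {q0,q2,q3,q4,q5} | {q7}.
Split {q0,q2,q3,q4,q5} by δ(·,0) → {q0,q2,q3,q4} and {q5}.
Split {q0,q2,q3,q4} by δ(·,0) → {q0,q2} and {q3,q4}.
Split {q3,q4} by δ(·,1) → {q3} and {q4}.
No further refinement is possible. Final partition (5 blocks): {q0,q2} | {q7} | {q5} | {q3} | {q4}.

5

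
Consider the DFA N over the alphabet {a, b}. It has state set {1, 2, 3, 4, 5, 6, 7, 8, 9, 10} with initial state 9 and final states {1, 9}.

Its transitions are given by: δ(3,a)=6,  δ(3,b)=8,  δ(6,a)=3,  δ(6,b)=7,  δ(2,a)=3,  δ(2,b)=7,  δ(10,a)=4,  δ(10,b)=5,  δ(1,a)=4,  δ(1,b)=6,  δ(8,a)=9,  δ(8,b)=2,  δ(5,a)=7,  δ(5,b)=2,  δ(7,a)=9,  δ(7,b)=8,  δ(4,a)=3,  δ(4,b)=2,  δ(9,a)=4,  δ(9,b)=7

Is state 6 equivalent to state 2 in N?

Yes

Reachable states from the start: {2,3,4,6,7,8,9}. Unreachable: {1,5,10} — drop them.
Initial partition by acceptance: {9} | {2,3,4,6,7,8}.
On input a, block {2,3,4,6,7,8} splits into {2,3,4,6} and {7,8}.
On input b, block {2,3,4,6} splits into {2,3,6} and {4}.
On input b, block {7,8} splits into {7} and {8}.
Split {2,3,6} by δ(·,b) → {2,6} and {3}.
Stable partition: {9} | {2,6} | {7} | {4} | {8} | {3} — 6 equivalence classes.
6 and 2 lie in the same block of the stable partition, so they are equivalent — no string distinguishes them.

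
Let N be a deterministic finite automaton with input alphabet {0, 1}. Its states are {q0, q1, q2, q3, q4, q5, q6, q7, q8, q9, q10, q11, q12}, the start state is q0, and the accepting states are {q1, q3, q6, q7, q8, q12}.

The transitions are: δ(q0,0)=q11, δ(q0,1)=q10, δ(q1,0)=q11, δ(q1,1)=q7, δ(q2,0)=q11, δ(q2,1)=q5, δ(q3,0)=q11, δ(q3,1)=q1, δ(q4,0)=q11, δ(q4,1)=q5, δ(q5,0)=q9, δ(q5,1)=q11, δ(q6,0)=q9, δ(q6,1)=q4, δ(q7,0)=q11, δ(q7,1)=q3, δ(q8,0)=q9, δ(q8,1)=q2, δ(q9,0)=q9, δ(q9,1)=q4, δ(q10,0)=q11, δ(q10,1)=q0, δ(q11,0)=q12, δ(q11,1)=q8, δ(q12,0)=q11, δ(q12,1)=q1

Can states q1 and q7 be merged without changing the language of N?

First remove the unreachable states {q6}; 12 states remain.
Start with accepting vs non-accepting: {q1,q3,q7,q8,q12} | {q0,q2,q4,q5,q9,q10,q11}.
Refine {q1,q3,q7,q8,q12} on symbol 1: members go to different blocks, giving {q1,q3,q7,q12} and {q8}.
On input 0, block {q0,q2,q4,q5,q9,q10,q11} splits into {q0,q2,q4,q5,q9,q10} and {q11}.
Refine {q0,q2,q4,q5,q9,q10} on symbol 0: members go to different blocks, giving {q0,q2,q4,q10} and {q5,q9}.
On input 1, block {q0,q2,q4,q10} splits into {q0,q10} and {q2,q4}.
Refine {q5,q9} on symbol 1: members go to different blocks, giving {q5} and {q9}.
Stable partition: {q1,q3,q7,q12} | {q0,q10} | {q8} | {q11} | {q5} | {q2,q4} | {q9} — 7 equivalence classes.
q1 and q7 lie in the same block of the stable partition, so they are equivalent — no string distinguishes them.

Yes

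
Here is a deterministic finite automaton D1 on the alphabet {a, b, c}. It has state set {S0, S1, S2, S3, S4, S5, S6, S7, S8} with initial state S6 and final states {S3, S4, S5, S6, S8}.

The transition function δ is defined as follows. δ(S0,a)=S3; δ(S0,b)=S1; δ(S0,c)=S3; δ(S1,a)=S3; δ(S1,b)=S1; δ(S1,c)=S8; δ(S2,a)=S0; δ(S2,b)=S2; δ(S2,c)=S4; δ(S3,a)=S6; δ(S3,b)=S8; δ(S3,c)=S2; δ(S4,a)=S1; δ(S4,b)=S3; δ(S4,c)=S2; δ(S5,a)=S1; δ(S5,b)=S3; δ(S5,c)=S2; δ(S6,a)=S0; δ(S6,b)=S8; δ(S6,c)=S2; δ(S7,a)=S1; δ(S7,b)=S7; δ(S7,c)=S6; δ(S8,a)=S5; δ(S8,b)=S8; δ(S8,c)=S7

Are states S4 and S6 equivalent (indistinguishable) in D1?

Yes

All states are reachable from the start state.
P0 = {S3,S4,S5,S6,S8} | {S0,S1,S2,S7}.
Split {S3,S4,S5,S6,S8} by δ(·,a) → {S4,S5,S6} and {S3,S8}.
On input a, block {S0,S1,S2,S7} splits into {S0,S1} and {S2,S7}.
No further refinement is possible. Final partition (4 blocks): {S4,S5,S6} | {S0,S1} | {S3,S8} | {S2,S7}.
S4 and S6 lie in the same block of the stable partition, so they are equivalent — no string distinguishes them.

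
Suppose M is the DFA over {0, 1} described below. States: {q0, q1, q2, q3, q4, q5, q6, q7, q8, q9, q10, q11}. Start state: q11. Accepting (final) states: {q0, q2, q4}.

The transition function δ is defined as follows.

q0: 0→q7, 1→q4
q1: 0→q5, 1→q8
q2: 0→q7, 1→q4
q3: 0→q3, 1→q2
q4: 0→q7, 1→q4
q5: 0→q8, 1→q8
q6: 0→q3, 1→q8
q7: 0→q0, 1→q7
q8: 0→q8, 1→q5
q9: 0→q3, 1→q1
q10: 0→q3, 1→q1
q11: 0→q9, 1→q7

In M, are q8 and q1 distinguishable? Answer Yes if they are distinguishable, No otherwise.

Reachable states from the start: {q0,q1,q2,q3,q4,q5,q7,q8,q9,q11}. Unreachable: {q6,q10} — drop them.
P0 = {q0,q2,q4} | {q1,q3,q5,q7,q8,q9,q11}.
On input 0, block {q1,q3,q5,q7,q8,q9,q11} splits into {q1,q3,q5,q8,q9,q11} and {q7}.
On input 1, block {q1,q3,q5,q8,q9,q11} splits into {q1,q5,q8,q9} and {q3} and {q11}.
On input 0, block {q1,q5,q8,q9} splits into {q1,q5,q8} and {q9}.
No further refinement is possible. Final partition (6 blocks): {q0,q2,q4} | {q1,q5,q8} | {q7} | {q3} | {q11} | {q9}.
q8 and q1 lie in the same block of the stable partition, so they are equivalent — no string distinguishes them.

No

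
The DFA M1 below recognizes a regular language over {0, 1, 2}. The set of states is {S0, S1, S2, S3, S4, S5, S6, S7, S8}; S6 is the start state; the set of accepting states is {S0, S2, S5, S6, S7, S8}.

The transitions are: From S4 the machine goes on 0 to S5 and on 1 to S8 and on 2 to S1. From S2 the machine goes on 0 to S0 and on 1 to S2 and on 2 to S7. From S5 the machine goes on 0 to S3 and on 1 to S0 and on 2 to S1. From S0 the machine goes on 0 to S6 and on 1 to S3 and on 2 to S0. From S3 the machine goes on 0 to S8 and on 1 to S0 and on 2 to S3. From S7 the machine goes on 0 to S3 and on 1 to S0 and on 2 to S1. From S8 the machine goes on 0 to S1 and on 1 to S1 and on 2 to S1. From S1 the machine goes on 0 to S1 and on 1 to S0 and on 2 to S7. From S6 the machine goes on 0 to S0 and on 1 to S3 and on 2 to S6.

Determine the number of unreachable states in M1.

No path from S6 leads to S2, S4, S5; the other 6 states are all reachable.

3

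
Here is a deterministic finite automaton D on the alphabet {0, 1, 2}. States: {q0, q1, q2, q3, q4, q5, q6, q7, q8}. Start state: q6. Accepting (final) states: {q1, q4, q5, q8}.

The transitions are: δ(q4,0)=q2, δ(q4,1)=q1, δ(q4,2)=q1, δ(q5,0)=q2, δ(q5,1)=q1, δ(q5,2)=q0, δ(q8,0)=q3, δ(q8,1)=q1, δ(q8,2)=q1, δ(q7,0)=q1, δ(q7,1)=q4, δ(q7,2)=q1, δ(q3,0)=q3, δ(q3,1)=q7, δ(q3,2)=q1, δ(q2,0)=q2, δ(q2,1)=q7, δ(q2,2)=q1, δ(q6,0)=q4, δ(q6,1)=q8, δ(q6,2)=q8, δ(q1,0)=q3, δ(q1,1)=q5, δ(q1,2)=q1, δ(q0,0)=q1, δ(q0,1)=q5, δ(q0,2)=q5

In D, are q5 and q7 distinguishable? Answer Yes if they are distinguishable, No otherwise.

All states are reachable from the start state.
Start with accepting vs non-accepting: {q1,q4,q5,q8} | {q0,q2,q3,q6,q7}.
On input 2, block {q1,q4,q5,q8} splits into {q1,q4,q8} and {q5}.
Split {q1,q4,q8} by δ(·,1) → {q4,q8} and {q1}.
On input 0, block {q0,q2,q3,q6,q7} splits into {q0,q7} and {q2,q3} and {q6}.
Refine {q0,q7} on symbol 1: members go to different blocks, giving {q0} and {q7}.
Stable partition: {q4,q8} | {q0} | {q5} | {q1} | {q2,q3} | {q6} | {q7} — 7 equivalence classes.
q5 and q7 end up in different blocks, so they are distinguishable. For instance, the string 'ε' is accepted from only q5.

Yes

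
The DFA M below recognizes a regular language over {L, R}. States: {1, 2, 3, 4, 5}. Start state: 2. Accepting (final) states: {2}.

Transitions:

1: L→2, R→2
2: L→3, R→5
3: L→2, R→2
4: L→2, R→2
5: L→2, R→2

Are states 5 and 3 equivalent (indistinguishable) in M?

States {1,4} cannot be reached from the start state, so discard them.
P0 = {2} | {3,5}.
Stable partition: {2} | {3,5} — 2 equivalence classes.
5 and 3 lie in the same block of the stable partition, so they are equivalent — no string distinguishes them.

Yes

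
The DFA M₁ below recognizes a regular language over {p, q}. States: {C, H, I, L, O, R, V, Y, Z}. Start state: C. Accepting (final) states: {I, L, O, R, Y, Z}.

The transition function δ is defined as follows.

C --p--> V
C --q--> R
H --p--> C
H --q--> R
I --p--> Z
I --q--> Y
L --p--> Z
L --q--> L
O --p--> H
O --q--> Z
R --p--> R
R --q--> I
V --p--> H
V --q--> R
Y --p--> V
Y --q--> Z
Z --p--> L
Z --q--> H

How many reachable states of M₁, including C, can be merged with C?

3

Reachable states from the start: {C,H,I,L,R,V,Y,Z}. Unreachable: {O} — drop them.
P0 = {I,L,R,Y,Z} | {C,H,V}.
Refine {I,L,R,Y,Z} on symbol p: members go to different blocks, giving {I,L,R,Z} and {Y}.
Split {I,L,R,Z} by δ(·,q) → {L,R} and {I} and {Z}.
Refine {L,R} on symbol p: members go to different blocks, giving {L} and {R}.
Stable partition: {L} | {C,H,V} | {Y} | {I} | {Z} | {R} — 6 equivalence classes.
State C belongs to the block {C,H,V}, which has 3 states.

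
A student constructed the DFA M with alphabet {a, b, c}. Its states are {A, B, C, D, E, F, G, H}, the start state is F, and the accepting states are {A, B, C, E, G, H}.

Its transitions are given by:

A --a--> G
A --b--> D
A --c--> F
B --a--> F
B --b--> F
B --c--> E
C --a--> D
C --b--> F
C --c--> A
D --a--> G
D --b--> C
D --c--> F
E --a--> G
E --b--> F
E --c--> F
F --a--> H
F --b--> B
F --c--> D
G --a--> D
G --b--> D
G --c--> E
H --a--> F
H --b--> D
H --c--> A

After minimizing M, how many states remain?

3

Every state is reachable, so we keep all 8.
Initial partition by acceptance: {A,B,C,E,G,H} | {D,F}.
Split {A,B,C,E,G,H} by δ(·,a) → {B,C,G,H} and {A,E}.
The partition is now stable with 3 blocks: {B,C,G,H} | {D,F} | {A,E}.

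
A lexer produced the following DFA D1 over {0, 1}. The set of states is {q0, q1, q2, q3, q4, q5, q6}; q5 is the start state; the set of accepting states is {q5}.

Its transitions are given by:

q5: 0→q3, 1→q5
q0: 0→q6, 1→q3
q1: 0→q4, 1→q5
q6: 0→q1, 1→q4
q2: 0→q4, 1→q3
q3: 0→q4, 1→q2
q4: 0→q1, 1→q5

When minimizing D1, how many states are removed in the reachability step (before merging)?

BFS from q5 reaches {q1, q2, q3, q4, q5}; the 2 state(s) q0, q6 are never visited.

2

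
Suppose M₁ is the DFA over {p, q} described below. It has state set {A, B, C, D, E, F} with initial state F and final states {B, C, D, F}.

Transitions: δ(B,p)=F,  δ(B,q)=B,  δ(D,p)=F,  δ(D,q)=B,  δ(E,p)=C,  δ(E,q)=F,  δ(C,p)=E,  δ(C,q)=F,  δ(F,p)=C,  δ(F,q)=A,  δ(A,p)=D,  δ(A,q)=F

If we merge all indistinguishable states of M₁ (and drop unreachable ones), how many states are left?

Every state is reachable, so we keep all 6.
Initial partition by acceptance: {B,C,D,F} | {A,E}.
On input p, block {B,C,D,F} splits into {B,D,F} and {C}.
On input p, block {B,D,F} splits into {B,D} and {F}.
On input p, block {A,E} splits into {A} and {E}.
Stable partition: {B,D} | {A} | {C} | {F} | {E} — 5 equivalence classes.

5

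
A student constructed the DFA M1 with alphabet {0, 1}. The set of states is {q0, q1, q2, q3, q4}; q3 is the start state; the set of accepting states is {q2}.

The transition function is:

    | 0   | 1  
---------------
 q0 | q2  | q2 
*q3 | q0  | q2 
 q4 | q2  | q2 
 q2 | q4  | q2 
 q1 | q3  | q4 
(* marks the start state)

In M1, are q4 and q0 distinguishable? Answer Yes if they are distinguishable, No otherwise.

States {q1} cannot be reached from the start state, so discard them.
Start with accepting vs non-accepting: {q2} | {q0,q3,q4}.
Refine {q0,q3,q4} on symbol 0: members go to different blocks, giving {q0,q4} and {q3}.
Stable partition: {q2} | {q0,q4} | {q3} — 3 equivalence classes.
q4 and q0 lie in the same block of the stable partition, so they are equivalent — no string distinguishes them.

No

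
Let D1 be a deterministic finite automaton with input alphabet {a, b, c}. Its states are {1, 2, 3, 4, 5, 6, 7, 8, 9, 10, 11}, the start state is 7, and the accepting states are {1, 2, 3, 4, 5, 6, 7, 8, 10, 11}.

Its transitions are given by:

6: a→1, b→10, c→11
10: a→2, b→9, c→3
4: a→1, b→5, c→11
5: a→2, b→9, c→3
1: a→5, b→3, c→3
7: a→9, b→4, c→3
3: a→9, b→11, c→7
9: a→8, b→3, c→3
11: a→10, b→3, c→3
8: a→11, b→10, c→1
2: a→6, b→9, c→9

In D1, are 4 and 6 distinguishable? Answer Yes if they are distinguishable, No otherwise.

Start with accepting vs non-accepting: {1,2,3,4,5,6,7,8,10,11} | {9}.
On input a, block {1,2,3,4,5,6,7,8,10,11} splits into {1,2,4,5,6,8,10,11} and {3,7}.
Split {1,2,4,5,6,8,10,11} by δ(·,b) → {2,5,10} and {4,6,8} and {1,11}.
Split {2,5,10} by δ(·,a) → {5,10} and {2}.
On input b, block {3,7} splits into {3} and {7}.
No further refinement is possible. Final partition (7 blocks): {5,10} | {9} | {3} | {4,6,8} | {1,11} | {2} | {7}.
4 and 6 lie in the same block of the stable partition, so they are equivalent — no string distinguishes them.

No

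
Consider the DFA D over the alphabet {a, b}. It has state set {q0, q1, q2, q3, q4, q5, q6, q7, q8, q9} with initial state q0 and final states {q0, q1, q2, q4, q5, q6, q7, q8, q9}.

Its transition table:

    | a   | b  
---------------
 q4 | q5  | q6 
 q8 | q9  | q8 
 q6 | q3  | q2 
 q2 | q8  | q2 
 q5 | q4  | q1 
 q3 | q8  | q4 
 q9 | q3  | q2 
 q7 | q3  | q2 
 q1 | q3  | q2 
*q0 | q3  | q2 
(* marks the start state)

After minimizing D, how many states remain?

5

First remove the unreachable states {q7}; 9 states remain.
Start with accepting vs non-accepting: {q0,q1,q2,q4,q5,q6,q8,q9} | {q3}.
Refine {q0,q1,q2,q4,q5,q6,q8,q9} on symbol a: members go to different blocks, giving {q0,q1,q6,q9} and {q2,q4,q5,q8}.
On input a, block {q2,q4,q5,q8} splits into {q2,q4,q5} and {q8}.
Split {q2,q4,q5} by δ(·,a) → {q4,q5} and {q2}.
Stable partition: {q0,q1,q6,q9} | {q3} | {q4,q5} | {q8} | {q2} — 5 equivalence classes.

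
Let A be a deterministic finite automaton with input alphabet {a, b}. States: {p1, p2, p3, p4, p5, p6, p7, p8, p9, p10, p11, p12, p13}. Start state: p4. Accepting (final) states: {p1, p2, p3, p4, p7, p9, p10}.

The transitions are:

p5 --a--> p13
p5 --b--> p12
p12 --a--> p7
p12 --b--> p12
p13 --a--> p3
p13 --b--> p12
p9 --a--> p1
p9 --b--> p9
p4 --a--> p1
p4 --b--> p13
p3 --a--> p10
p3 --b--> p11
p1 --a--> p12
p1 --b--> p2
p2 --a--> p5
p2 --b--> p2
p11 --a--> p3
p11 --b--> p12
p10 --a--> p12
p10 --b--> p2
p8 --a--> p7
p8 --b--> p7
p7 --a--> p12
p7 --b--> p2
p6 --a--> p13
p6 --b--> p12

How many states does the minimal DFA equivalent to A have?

6

First remove the unreachable states {p6,p8,p9}; 10 states remain.
Initial partition by acceptance: {p1,p2,p3,p4,p7,p10} | {p5,p11,p12,p13}.
Split {p1,p2,p3,p4,p7,p10} by δ(·,a) → {p1,p2,p7,p10} and {p3,p4}.
Refine {p5,p11,p12,p13} on symbol a: members go to different blocks, giving {p11,p13} and {p5} and {p12}.
Refine {p1,p2,p7,p10} on symbol a: members go to different blocks, giving {p1,p7,p10} and {p2}.
The partition is now stable with 6 blocks: {p1,p7,p10} | {p11,p13} | {p3,p4} | {p5} | {p12} | {p2}.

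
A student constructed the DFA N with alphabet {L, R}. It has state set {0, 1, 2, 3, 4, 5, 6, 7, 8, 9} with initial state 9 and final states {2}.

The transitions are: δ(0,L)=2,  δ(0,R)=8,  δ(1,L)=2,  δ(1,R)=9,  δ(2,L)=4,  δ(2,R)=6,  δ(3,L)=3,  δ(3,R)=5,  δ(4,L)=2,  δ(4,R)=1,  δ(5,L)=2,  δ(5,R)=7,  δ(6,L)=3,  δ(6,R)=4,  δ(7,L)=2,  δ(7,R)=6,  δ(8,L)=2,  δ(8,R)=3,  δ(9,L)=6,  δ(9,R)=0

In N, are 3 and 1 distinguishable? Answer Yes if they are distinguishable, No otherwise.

All states are reachable from the start state.
P0 = {2} | {0,1,3,4,5,6,7,8,9}.
Split {0,1,3,4,5,6,7,8,9} by δ(·,L) → {0,1,4,5,7,8} and {3,6,9}.
Split {0,1,4,5,7,8} by δ(·,R) → {0,4,5} and {1,7,8}.
No further refinement is possible. Final partition (4 blocks): {2} | {0,4,5} | {3,6,9} | {1,7,8}.
3 and 1 end up in different blocks, so they are distinguishable. For instance, the string 'L' is accepted from only 1.

Yes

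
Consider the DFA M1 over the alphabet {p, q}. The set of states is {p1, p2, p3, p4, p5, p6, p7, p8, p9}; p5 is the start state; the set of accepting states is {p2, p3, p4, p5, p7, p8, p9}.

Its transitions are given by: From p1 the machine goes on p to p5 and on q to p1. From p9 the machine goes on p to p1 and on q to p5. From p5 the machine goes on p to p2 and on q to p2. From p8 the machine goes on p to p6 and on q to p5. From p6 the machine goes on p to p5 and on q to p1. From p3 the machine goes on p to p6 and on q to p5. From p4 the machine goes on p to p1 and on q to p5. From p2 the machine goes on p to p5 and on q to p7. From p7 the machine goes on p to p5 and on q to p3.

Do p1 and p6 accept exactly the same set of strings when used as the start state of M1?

States {p4,p8,p9} cannot be reached from the start state, so discard them.
Start with accepting vs non-accepting: {p2,p3,p5,p7} | {p1,p6}.
Refine {p2,p3,p5,p7} on symbol p: members go to different blocks, giving {p2,p5,p7} and {p3}.
Refine {p2,p5,p7} on symbol q: members go to different blocks, giving {p2,p5} and {p7}.
On input q, block {p2,p5} splits into {p2} and {p5}.
Stable partition: {p2} | {p1,p6} | {p3} | {p7} | {p5} — 5 equivalence classes.
p1 and p6 lie in the same block of the stable partition, so they are equivalent — no string distinguishes them.

Yes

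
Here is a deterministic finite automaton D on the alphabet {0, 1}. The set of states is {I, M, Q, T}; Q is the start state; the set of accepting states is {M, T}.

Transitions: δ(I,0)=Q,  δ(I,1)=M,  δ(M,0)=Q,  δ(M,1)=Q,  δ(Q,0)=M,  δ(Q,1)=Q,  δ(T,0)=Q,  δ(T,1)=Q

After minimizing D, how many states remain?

2

Reachable states from the start: {M,Q}. Unreachable: {I,T} — drop them.
Initial partition by acceptance: {M} | {Q}.
The partition is now stable with 2 blocks: {M} | {Q}.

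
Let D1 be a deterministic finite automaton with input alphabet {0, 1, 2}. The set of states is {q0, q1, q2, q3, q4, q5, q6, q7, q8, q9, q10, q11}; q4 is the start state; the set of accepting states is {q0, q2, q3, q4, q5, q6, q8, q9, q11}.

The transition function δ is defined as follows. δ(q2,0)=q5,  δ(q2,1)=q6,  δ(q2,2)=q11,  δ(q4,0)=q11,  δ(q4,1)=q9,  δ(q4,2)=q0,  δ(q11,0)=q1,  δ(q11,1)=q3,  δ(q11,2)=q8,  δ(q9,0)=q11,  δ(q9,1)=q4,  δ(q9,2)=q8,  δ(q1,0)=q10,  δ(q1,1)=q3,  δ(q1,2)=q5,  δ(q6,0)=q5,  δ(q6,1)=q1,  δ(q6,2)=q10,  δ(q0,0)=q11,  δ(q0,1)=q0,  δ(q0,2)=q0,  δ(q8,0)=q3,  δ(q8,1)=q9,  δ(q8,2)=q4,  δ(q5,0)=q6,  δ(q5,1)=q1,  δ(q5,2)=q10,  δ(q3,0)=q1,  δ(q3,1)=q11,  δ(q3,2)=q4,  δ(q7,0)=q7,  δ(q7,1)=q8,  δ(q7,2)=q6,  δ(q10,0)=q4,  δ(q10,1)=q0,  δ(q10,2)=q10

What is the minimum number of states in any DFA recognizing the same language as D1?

First remove the unreachable states {q2,q7}; 10 states remain.
P0 = {q0,q3,q4,q5,q6,q8,q9,q11} | {q1,q10}.
Refine {q0,q3,q4,q5,q6,q8,q9,q11} on symbol 0: members go to different blocks, giving {q0,q4,q5,q6,q8,q9} and {q3,q11}.
Split {q0,q4,q5,q6,q8,q9} by δ(·,0) → {q0,q4,q8,q9} and {q5,q6}.
Refine {q1,q10} on symbol 0: members go to different blocks, giving {q1} and {q10}.
The partition is now stable with 5 blocks: {q0,q4,q8,q9} | {q1} | {q3,q11} | {q5,q6} | {q10}.

5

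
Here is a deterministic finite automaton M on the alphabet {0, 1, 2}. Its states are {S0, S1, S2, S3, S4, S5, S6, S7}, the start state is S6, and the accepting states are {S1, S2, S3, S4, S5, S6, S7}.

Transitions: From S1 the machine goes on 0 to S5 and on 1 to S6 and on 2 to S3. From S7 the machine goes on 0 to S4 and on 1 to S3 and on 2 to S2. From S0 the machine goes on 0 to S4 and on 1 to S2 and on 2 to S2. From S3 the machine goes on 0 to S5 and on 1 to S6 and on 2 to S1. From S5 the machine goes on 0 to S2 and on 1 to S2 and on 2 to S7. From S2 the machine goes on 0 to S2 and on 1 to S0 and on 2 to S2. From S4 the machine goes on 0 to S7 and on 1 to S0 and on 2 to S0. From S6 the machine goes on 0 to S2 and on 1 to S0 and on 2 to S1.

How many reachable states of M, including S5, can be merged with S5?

P0 = {S1,S2,S3,S4,S5,S6,S7} | {S0}.
On input 1, block {S1,S2,S3,S4,S5,S6,S7} splits into {S1,S3,S5,S7} and {S2,S4,S6}.
On input 0, block {S1,S3,S5,S7} splits into {S1,S3} and {S5,S7}.
Split {S2,S4,S6} by δ(·,0) → {S2,S6} and {S4}.
Refine {S2,S6} on symbol 2: members go to different blocks, giving {S2} and {S6}.
Refine {S5,S7} on symbol 0: members go to different blocks, giving {S5} and {S7}.
The partition is now stable with 7 blocks: {S1,S3} | {S0} | {S2} | {S5} | {S4} | {S6} | {S7}.
The equivalence class containing S5 is {S5}, of size 1.

1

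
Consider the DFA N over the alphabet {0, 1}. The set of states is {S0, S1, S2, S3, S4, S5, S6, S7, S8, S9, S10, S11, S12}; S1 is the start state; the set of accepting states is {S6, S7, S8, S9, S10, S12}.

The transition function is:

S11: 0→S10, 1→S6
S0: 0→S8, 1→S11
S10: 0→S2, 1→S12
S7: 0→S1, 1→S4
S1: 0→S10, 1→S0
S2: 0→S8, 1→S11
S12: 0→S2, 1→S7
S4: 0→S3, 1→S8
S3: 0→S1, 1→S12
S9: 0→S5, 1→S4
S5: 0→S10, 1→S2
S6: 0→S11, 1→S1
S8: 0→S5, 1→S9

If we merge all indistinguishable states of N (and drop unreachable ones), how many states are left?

All states are reachable from the start state.
Start with accepting vs non-accepting: {S6,S7,S8,S9,S10,S12} | {S0,S1,S2,S3,S4,S5,S11}.
Split {S6,S7,S8,S9,S10,S12} by δ(·,1) → {S6,S7,S9} and {S8,S10,S12}.
Split {S0,S1,S2,S3,S4,S5,S11} by δ(·,0) → {S0,S1,S2,S5,S11} and {S3,S4}.
On input 1, block {S6,S7,S9} splits into {S7,S9} and {S6}.
Refine {S0,S1,S2,S5,S11} on symbol 1: members go to different blocks, giving {S0,S1,S2,S5} and {S11}.
Split {S0,S1,S2,S5} by δ(·,1) → {S0,S2} and {S1,S5}.
Split {S8,S10,S12} by δ(·,0) → {S10,S12} and {S8}.
On input 1, block {S10,S12} splits into {S10} and {S12}.
On input 0, block {S3,S4} splits into {S3} and {S4}.
The partition is now stable with 10 blocks: {S7,S9} | {S0,S2} | {S10} | {S3} | {S6} | {S11} | {S1,S5} | {S8} | {S12} | {S4}.

10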